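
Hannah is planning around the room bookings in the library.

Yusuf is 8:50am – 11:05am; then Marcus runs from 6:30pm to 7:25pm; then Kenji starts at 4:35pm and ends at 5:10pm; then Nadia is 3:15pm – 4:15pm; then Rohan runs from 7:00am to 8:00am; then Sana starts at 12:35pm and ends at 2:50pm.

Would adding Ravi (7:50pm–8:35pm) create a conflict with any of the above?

No — it doesn't clash with anything

Rohan: ends 8:00am at or before Ravi starts 7:50pm → clear.
Yusuf: ends 11:05am at or before Ravi starts 7:50pm → clear.
Sana: ends 2:50pm at or before Ravi starts 7:50pm → clear.
Nadia: ends 4:15pm at or before Ravi starts 7:50pm → clear.
Kenji: ends 5:10pm at or before Ravi starts 7:50pm → clear.
Marcus: ends 7:25pm at or before Ravi starts 7:50pm → clear.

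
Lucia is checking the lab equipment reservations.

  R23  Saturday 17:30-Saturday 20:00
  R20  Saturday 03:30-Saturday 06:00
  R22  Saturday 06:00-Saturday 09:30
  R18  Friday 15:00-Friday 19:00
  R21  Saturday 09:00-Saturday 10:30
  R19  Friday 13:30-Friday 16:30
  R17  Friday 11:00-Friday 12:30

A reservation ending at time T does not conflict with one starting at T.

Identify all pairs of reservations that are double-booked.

Sorted by start: R17, R19, R18, R20, R22, R21, R23.
R19 starts after R17 ends — done with R17.
R18 starts before R19 ends → R19 and R18 overlap.
R20 starts after R19 ends — done with R19.
R20 starts after R18 ends — done with R18.
R22 starts exactly when R20 ends (back-to-back, no overlap) — done with R20.
R21 starts before R22 ends → R22 and R21 overlap.
R23 starts after R22 ends.
R23 starts after R21 ends.

R18 & R19, R21 & R22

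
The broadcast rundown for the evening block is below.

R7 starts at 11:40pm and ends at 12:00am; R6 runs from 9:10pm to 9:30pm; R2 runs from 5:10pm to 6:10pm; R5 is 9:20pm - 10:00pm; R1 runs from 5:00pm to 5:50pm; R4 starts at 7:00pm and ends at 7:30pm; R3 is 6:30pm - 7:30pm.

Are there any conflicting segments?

Two intervals overlap when each starts before the other ends.
Sorted by start: R1, R2, R3, R4, R6, R5, R7.
R2 starts before R1 ends → R1 and R2 overlap.
That's a conflict, so the schedule is not conflict-free.

Yes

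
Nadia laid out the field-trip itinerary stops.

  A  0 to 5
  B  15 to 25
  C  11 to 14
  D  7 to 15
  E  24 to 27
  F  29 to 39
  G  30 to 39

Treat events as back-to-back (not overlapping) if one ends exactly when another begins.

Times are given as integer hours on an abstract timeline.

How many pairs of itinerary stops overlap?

3

Two intervals overlap when each starts before the other ends.
Sorted by start: A, D, C, B, E, F, G.
D starts after A ends — done with A.
C starts before D ends → D and C overlap.
B starts exactly when D ends (back-to-back, no overlap) — done with D.
B starts after C ends — done with C.
E starts before B ends → B and E overlap.
F starts after B ends — done with B.
F starts after E ends — done with E.
G starts before F ends → F and G overlap.
Overlapping pairs: B & E, C & D, F & G — 3 in total.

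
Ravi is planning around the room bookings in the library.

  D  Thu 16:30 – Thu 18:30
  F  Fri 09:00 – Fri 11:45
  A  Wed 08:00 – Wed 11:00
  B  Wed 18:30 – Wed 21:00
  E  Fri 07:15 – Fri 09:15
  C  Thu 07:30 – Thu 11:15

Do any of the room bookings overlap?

Yes

Sorted by start: A, B, C, D, E, F.
B starts after A ends; A is clear from here.
C starts after B ends; B is clear from here.
D starts after C ends; C is clear from here.
E starts after D ends; D is clear from here.
F starts before E ends → E and F overlap.
That's a conflict, so the schedule is not conflict-free.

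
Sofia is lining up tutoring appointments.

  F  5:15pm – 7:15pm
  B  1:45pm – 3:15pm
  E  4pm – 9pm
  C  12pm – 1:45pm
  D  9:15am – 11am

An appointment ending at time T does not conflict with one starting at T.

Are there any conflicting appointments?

Yes

Sorted by start: D, C, B, E, F.
C starts after D ends, so D has no further overlaps.
B starts exactly when C ends (back-to-back, no overlap), so C has no further overlaps.
E starts after B ends, so B has no further overlaps.
F starts before E ends → E and F overlap.
That's a conflict, so the schedule is not conflict-free.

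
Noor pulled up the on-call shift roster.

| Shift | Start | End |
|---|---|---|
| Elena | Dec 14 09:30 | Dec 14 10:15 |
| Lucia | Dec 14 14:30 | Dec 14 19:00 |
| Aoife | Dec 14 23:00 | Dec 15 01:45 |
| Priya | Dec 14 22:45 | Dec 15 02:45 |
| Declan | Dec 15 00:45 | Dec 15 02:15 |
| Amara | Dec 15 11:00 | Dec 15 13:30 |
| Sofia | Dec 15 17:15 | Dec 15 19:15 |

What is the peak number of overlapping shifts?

3

Sweep the timeline, counting +1 at each start and −1 at each end (ends before starts at a tie):
Dec 14 09:30 start Elena → 1
Dec 14 10:15 end Elena → 0
Dec 14 14:30 start Lucia → 1
Dec 14 19:00 end Lucia → 0
Dec 14 22:45 start Priya → 1
Dec 14 23:00 start Aoife → 2
Dec 15 00:45 start Declan → 3
Dec 15 01:45 end Aoife → 2
Dec 15 02:15 end Declan → 1
Dec 15 02:45 end Priya → 0
Dec 15 11:00 start Amara → 1
Dec 15 13:30 end Amara → 0
Dec 15 17:15 start Sofia → 1
Dec 15 19:15 end Sofia → 0
Peak is 3, at Dec 15 00:45 (Aoife, Declan, Priya).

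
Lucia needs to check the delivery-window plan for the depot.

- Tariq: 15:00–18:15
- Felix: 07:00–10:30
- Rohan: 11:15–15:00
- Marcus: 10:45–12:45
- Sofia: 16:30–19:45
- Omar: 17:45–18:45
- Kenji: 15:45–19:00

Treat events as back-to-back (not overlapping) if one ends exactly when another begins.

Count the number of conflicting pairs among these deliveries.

Sorted by start: Felix, Marcus, Rohan, Tariq, Kenji, Sofia, Omar.
Marcus starts after Felix ends, so Felix has no further overlaps.
Rohan starts before Marcus ends → Marcus and Rohan overlap.
Tariq starts after Marcus ends, so Marcus has no further overlaps.
Tariq starts exactly when Rohan ends (back-to-back, no overlap), so Rohan has no further overlaps.
Kenji starts before Tariq ends → Tariq and Kenji overlap.
Sofia starts before Tariq ends → Tariq and Sofia overlap.
Omar starts before Tariq ends → Tariq and Omar overlap.
Sofia starts before Kenji ends → Kenji and Sofia overlap.
Omar starts before Kenji ends → Kenji and Omar overlap.
Omar starts before Sofia ends → Sofia and Omar overlap.
Overlapping pairs: Kenji & Omar, Kenji & Sofia, Kenji & Tariq, Marcus & Rohan, Omar & Sofia, Omar & Tariq, Sofia & Tariq — 7 in total.

7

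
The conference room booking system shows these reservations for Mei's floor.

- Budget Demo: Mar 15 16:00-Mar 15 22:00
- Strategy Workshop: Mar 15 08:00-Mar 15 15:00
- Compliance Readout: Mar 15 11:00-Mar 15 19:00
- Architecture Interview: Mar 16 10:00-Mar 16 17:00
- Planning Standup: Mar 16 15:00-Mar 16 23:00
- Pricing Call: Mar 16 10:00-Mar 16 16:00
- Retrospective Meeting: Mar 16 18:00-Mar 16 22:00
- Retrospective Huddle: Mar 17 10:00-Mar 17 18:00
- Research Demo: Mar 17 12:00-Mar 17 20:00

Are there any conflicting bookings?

Yes

Two intervals overlap when each starts before the other ends.
Sorted by start: Strategy Workshop, Compliance Readout, Budget Demo, Architecture Interview, Pricing Call, Planning Standup, Retrospective Meeting, Retrospective Huddle, Research Demo.
Compliance Readout starts before Strategy Workshop ends → Strategy Workshop and Compliance Readout overlap.
That's a conflict, so the schedule is not conflict-free.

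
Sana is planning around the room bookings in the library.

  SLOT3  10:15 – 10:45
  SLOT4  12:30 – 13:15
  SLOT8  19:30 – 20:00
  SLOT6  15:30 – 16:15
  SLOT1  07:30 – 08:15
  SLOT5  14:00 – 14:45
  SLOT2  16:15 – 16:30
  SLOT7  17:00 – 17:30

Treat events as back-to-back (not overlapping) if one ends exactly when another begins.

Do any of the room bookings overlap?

No

Sorted by start: SLOT1, SLOT3, SLOT4, SLOT5, SLOT6, SLOT2, SLOT7, SLOT8.
SLOT3 starts after SLOT1 ends, so nothing later overlaps SLOT1 either.
SLOT4 starts after SLOT3 ends, so nothing later overlaps SLOT3 either.
SLOT5 starts after SLOT4 ends, so nothing later overlaps SLOT4 either.
SLOT6 starts after SLOT5 ends, so nothing later overlaps SLOT5 either.
SLOT2 starts exactly when SLOT6 ends (back-to-back, no overlap), so nothing later overlaps SLOT6 either.
SLOT7 starts after SLOT2 ends, so nothing later overlaps SLOT2 either.
SLOT8 starts after SLOT7 ends.
Every pair is clear; the schedule has no overlaps.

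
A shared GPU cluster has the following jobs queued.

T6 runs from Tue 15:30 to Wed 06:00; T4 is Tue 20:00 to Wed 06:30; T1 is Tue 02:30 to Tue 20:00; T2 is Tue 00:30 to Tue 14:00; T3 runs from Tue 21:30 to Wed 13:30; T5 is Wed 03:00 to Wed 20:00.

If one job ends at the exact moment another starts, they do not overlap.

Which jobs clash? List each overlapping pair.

T1 & T2, T1 & T6, T3 & T4, T3 & T5, T3 & T6, T4 & T5, T4 & T6, T5 & T6

Check each pair: they overlap iff neither finishes before the other starts.
Sorted by start: T2, T1, T6, T4, T3, T5.
T1 starts before T2 ends → T2 and T1 overlap.
T6 starts after T2 ends; T2 is clear from here.
T6 starts before T1 ends → T1 and T6 overlap.
T4 starts exactly when T1 ends (back-to-back, no overlap); T1 is clear from here.
T4 starts before T6 ends → T6 and T4 overlap.
T3 starts before T6 ends → T6 and T3 overlap.
T5 starts before T6 ends → T6 and T5 overlap.
T3 starts before T4 ends → T4 and T3 overlap.
T5 starts before T4 ends → T4 and T5 overlap.
T5 starts before T3 ends → T3 and T5 overlap.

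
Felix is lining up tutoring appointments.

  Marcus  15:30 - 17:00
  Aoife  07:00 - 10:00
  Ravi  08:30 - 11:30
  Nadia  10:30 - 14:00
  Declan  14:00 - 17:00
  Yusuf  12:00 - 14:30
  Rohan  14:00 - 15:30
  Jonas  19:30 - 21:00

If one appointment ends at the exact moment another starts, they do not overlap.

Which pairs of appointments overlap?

Aoife & Ravi, Declan & Marcus, Declan & Rohan, Declan & Yusuf, Nadia & Ravi, Nadia & Yusuf, Rohan & Yusuf

Sorted by start: Aoife, Ravi, Nadia, Yusuf, Declan, Rohan, Marcus, Jonas.
Ravi starts before Aoife ends → Aoife and Ravi overlap.
Nadia starts after Aoife ends, so nothing later overlaps Aoife either.
Nadia starts before Ravi ends → Ravi and Nadia overlap.
Yusuf starts after Ravi ends, so nothing later overlaps Ravi either.
Yusuf starts before Nadia ends → Nadia and Yusuf overlap.
Declan starts exactly when Nadia ends (back-to-back, no overlap), so nothing later overlaps Nadia either.
Declan starts before Yusuf ends → Yusuf and Declan overlap.
Rohan starts before Yusuf ends → Yusuf and Rohan overlap.
Marcus starts after Yusuf ends, so nothing later overlaps Yusuf either.
Rohan starts before Declan ends → Declan and Rohan overlap.
Marcus starts before Declan ends → Declan and Marcus overlap.
Jonas starts after Declan ends.
Marcus starts exactly when Rohan ends (back-to-back, no overlap), so nothing later overlaps Rohan either.
Jonas starts after Marcus ends.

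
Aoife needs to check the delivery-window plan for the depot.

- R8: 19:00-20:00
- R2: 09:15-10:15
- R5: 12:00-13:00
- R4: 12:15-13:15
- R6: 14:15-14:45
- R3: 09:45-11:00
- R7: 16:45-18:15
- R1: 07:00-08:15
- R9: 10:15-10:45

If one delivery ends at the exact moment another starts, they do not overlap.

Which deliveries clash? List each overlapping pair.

Two intervals overlap when each starts before the other ends.
Sorted by start: R1, R2, R3, R9, R5, R4, R6, R7, R8.
R2 starts after R1 ends; R1 is clear from here.
R3 starts before R2 ends → R2 and R3 overlap.
R9 starts exactly when R2 ends (back-to-back, no overlap); R2 is clear from here.
R9 starts before R3 ends → R3 and R9 overlap.
R5 starts after R3 ends; R3 is clear from here.
R5 starts after R9 ends; R9 is clear from here.
R4 starts before R5 ends → R5 and R4 overlap.
R6 starts after R5 ends; R5 is clear from here.
R6 starts after R4 ends; R4 is clear from here.
R7 starts after R6 ends; R6 is clear from here.
R8 starts after R7 ends.

R2 & R3, R3 & R9, R4 & R5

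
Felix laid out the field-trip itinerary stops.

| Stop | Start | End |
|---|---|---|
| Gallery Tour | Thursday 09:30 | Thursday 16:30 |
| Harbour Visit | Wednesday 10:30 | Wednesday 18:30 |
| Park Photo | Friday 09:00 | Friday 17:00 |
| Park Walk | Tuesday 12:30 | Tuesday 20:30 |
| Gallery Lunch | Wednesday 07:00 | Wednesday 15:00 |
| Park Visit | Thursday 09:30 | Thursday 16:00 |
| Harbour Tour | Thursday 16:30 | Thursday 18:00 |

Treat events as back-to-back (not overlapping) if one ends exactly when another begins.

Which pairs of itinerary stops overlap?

Gallery Lunch & Harbour Visit, Gallery Tour & Park Visit

Sorted by start: Park Walk, Gallery Lunch, Harbour Visit, Park Visit, Gallery Tour, Harbour Tour, Park Photo.
Gallery Lunch starts after Park Walk ends; Park Walk is clear from here.
Harbour Visit starts before Gallery Lunch ends → Gallery Lunch and Harbour Visit overlap.
Park Visit starts after Gallery Lunch ends; Gallery Lunch is clear from here.
Park Visit starts after Harbour Visit ends; Harbour Visit is clear from here.
Gallery Tour starts before Park Visit ends → Park Visit and Gallery Tour overlap.
Harbour Tour starts after Park Visit ends; Park Visit is clear from here.
Harbour Tour starts exactly when Gallery Tour ends (back-to-back, no overlap); Gallery Tour is clear from here.
Park Photo starts after Harbour Tour ends.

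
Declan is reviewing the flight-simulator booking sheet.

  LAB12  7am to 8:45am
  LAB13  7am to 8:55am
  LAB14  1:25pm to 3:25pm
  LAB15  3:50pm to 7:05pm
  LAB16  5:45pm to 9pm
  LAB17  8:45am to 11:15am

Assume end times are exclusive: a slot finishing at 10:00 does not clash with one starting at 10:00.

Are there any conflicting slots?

Yes

Sorted by start: LAB12, LAB13, LAB17, LAB14, LAB15, LAB16.
LAB13 starts before LAB12 ends → LAB12 and LAB13 overlap.
That's a conflict, so the schedule is not conflict-free.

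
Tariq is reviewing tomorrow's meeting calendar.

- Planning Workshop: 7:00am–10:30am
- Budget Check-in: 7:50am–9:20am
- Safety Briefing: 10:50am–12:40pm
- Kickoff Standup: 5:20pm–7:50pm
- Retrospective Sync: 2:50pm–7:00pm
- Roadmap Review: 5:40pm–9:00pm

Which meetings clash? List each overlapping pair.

Budget Check-in & Planning Workshop, Kickoff Standup & Retrospective Sync, Kickoff Standup & Roadmap Review, Retrospective Sync & Roadmap Review

Sorted by start: Planning Workshop, Budget Check-in, Safety Briefing, Retrospective Sync, Kickoff Standup, Roadmap Review.
Budget Check-in starts before Planning Workshop ends → Planning Workshop and Budget Check-in overlap.
Safety Briefing starts after Planning Workshop ends — done with Planning Workshop.
Safety Briefing starts after Budget Check-in ends — done with Budget Check-in.
Retrospective Sync starts after Safety Briefing ends — done with Safety Briefing.
Kickoff Standup starts before Retrospective Sync ends → Retrospective Sync and Kickoff Standup overlap.
Roadmap Review starts before Retrospective Sync ends → Retrospective Sync and Roadmap Review overlap.
Roadmap Review starts before Kickoff Standup ends → Kickoff Standup and Roadmap Review overlap.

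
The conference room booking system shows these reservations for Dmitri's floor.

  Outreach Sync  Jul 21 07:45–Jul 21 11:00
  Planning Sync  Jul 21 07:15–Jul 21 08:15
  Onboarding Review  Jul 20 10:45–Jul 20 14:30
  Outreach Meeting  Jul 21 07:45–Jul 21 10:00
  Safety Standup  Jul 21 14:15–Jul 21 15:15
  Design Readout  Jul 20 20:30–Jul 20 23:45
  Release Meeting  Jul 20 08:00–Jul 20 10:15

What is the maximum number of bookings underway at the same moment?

Sort all start/end points and keep a running count:
Jul 20 08:00 start Release Meeting → 1
Jul 20 10:15 end Release Meeting → 0
Jul 20 10:45 start Onboarding Review → 1
Jul 20 14:30 end Onboarding Review → 0
Jul 20 20:30 start Design Readout → 1
Jul 20 23:45 end Design Readout → 0
Jul 21 07:15 start Planning Sync → 1
Jul 21 07:45 start Outreach Meeting → 2
Jul 21 07:45 start Outreach Sync → 3
Jul 21 08:15 end Planning Sync → 2
Jul 21 10:00 end Outreach Meeting → 1
Jul 21 11:00 end Outreach Sync → 0
Jul 21 14:15 start Safety Standup → 1
Jul 21 15:15 end Safety Standup → 0
Peak is 3, at Jul 21 07:45 (Outreach Meeting, Outreach Sync, Planning Sync).

3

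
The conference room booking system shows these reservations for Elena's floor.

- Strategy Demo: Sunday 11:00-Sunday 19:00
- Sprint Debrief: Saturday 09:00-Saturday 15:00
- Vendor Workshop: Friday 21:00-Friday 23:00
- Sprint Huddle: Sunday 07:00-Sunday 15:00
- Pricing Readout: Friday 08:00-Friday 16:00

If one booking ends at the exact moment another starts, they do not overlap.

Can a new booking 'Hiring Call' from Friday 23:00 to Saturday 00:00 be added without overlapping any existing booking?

Yes — the slot is free

Pricing Readout: ends Friday 16:00 at or before Hiring Call starts Friday 23:00 → clear.
Vendor Workshop: ends Friday 23:00 at or before Hiring Call starts Friday 23:00 → clear.
Sprint Debrief: starts Saturday 09:00 at or after Hiring Call ends Saturday 00:00 → clear.
Sprint Huddle: starts Sunday 07:00 at or after Hiring Call ends Saturday 00:00 → clear.
Strategy Demo: starts Sunday 11:00 at or after Hiring Call ends Saturday 00:00 → clear.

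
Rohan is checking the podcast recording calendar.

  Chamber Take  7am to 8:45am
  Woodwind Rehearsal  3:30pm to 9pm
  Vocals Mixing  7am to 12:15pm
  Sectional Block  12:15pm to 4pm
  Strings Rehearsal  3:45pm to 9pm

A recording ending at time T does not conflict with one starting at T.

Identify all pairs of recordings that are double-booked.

Sorted by start: Chamber Take, Vocals Mixing, Sectional Block, Woodwind Rehearsal, Strings Rehearsal.
Vocals Mixing starts before Chamber Take ends → Chamber Take and Vocals Mixing overlap.
Sectional Block starts after Chamber Take ends — done with Chamber Take.
Sectional Block starts exactly when Vocals Mixing ends (back-to-back, no overlap) — done with Vocals Mixing.
Woodwind Rehearsal starts before Sectional Block ends → Sectional Block and Woodwind Rehearsal overlap.
Strings Rehearsal starts before Sectional Block ends → Sectional Block and Strings Rehearsal overlap.
Strings Rehearsal starts before Woodwind Rehearsal ends → Woodwind Rehearsal and Strings Rehearsal overlap.

Chamber Take & Vocals Mixing, Sectional Block & Strings Rehearsal, Sectional Block & Woodwind Rehearsal, Strings Rehearsal & Woodwind Rehearsal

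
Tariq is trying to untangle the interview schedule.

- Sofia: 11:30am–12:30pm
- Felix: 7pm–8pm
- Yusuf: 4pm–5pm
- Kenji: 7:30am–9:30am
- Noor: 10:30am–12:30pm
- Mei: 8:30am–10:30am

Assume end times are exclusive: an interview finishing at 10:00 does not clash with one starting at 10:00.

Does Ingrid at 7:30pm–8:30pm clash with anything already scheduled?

Yes — it overlaps Felix

Kenji: ends 9:30am at or before Ingrid starts 7:30pm → clear.
Mei: ends 10:30am at or before Ingrid starts 7:30pm → clear.
Noor: ends 12:30pm at or before Ingrid starts 7:30pm → clear.
Sofia: ends 12:30pm at or before Ingrid starts 7:30pm → clear.
Yusuf: ends 5pm at or before Ingrid starts 7:30pm → clear.
Felix: starts 7pm before Ingrid ends 8:30pm, and ends 8pm after Ingrid starts 7:30pm → overlap.
Ingrid overlaps Felix.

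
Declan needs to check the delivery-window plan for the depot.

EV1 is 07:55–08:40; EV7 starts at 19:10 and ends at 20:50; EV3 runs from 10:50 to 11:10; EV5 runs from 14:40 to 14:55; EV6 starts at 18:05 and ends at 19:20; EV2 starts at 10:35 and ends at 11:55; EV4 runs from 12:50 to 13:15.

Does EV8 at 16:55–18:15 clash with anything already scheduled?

EV1: ends 08:40 at or before EV8 starts 16:55 → clear.
EV2: ends 11:55 at or before EV8 starts 16:55 → clear.
EV3: ends 11:10 at or before EV8 starts 16:55 → clear.
EV4: ends 13:15 at or before EV8 starts 16:55 → clear.
EV5: ends 14:55 at or before EV8 starts 16:55 → clear.
EV6: starts 18:05 before EV8 ends 18:15, and ends 19:20 after EV8 starts 16:55 → overlap.
EV7: starts 19:10 at or after EV8 ends 18:15 → clear.
EV8 overlaps EV6.

Yes — it overlaps EV6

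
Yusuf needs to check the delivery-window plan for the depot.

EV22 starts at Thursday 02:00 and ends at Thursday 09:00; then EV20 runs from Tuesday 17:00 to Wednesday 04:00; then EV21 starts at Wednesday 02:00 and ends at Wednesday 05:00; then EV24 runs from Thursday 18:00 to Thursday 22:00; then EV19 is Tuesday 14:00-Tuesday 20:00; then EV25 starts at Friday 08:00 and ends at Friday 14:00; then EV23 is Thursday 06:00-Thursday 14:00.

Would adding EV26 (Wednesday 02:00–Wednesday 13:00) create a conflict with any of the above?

EV19: ends Tuesday 20:00 at or before EV26 starts Wednesday 02:00 → clear.
EV20: starts Tuesday 17:00 before EV26 ends Wednesday 13:00, and ends Wednesday 04:00 after EV26 starts Wednesday 02:00 → overlap.
EV21: starts Wednesday 02:00 before EV26 ends Wednesday 13:00, and ends Wednesday 05:00 after EV26 starts Wednesday 02:00 → overlap.
EV22: starts Thursday 02:00 at or after EV26 ends Wednesday 13:00 → clear.
EV23: starts Thursday 06:00 at or after EV26 ends Wednesday 13:00 → clear.
EV24: starts Thursday 18:00 at or after EV26 ends Wednesday 13:00 → clear.
EV25: starts Friday 08:00 at or after EV26 ends Wednesday 13:00 → clear.
EV26 overlaps EV20, EV21.

Yes — it overlaps EV20, EV21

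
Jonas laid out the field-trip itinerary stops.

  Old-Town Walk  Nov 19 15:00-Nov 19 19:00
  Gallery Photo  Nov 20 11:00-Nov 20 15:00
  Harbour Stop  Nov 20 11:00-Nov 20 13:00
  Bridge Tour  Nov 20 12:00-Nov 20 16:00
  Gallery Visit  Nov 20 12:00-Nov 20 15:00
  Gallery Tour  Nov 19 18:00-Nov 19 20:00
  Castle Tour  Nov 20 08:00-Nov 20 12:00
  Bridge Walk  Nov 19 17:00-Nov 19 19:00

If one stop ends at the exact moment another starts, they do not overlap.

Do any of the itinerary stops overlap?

Yes

Sorted by start: Old-Town Walk, Bridge Walk, Gallery Tour, Castle Tour, Harbour Stop, Gallery Photo, Gallery Visit, Bridge Tour.
Bridge Walk starts before Old-Town Walk ends → Old-Town Walk and Bridge Walk overlap.
That's a conflict, so the schedule is not conflict-free.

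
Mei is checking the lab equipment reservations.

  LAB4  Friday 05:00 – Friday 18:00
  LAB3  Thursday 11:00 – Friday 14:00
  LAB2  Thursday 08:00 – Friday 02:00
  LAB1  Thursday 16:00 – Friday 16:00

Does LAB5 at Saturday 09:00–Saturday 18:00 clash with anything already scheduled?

No — it doesn't clash with anything

LAB2: ends Friday 02:00 at or before LAB5 starts Saturday 09:00 → clear.
LAB3: ends Friday 14:00 at or before LAB5 starts Saturday 09:00 → clear.
LAB1: ends Friday 16:00 at or before LAB5 starts Saturday 09:00 → clear.
LAB4: ends Friday 18:00 at or before LAB5 starts Saturday 09:00 → clear.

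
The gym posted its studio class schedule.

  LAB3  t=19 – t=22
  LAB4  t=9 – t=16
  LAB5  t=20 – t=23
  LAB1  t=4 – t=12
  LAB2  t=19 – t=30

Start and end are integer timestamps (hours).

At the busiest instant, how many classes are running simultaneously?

Walk through starts and ends in time order (an end at T is processed before a start at T):
t=4 start LAB1 → 1
t=9 start LAB4 → 2
t=12 end LAB1 → 1
t=16 end LAB4 → 0
t=19 start LAB2 → 1
t=19 start LAB3 → 2
t=20 start LAB5 → 3
t=22 end LAB3 → 2
t=23 end LAB5 → 1
t=30 end LAB2 → 0
Peak is 3, at t=20 (LAB2, LAB3, LAB5).

3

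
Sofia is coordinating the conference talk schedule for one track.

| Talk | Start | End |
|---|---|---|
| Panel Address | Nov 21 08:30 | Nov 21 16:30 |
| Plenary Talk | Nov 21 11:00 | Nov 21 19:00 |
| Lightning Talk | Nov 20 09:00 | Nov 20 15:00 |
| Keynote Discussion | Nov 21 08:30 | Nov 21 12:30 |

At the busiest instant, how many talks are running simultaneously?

3

Walk through starts and ends in time order (an end at T is processed before a start at T):
Nov 20 09:00 start Lightning Talk → 1
Nov 20 15:00 end Lightning Talk → 0
Nov 21 08:30 start Keynote Discussion → 1
Nov 21 08:30 start Panel Address → 2
Nov 21 11:00 start Plenary Talk → 3
Nov 21 12:30 end Keynote Discussion → 2
Nov 21 16:30 end Panel Address → 1
Nov 21 19:00 end Plenary Talk → 0
Peak is 3, at Nov 21 11:00 (Keynote Discussion, Panel Address, Plenary Talk).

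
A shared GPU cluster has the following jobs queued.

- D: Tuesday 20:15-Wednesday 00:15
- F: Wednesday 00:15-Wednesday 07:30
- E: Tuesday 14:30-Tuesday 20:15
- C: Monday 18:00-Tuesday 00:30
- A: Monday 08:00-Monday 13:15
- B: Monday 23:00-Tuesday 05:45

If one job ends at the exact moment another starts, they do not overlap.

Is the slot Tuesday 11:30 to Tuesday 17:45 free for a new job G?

No — it overlaps E

A: ends Monday 13:15 at or before G starts Tuesday 11:30 → clear.
C: ends Tuesday 00:30 at or before G starts Tuesday 11:30 → clear.
B: ends Tuesday 05:45 at or before G starts Tuesday 11:30 → clear.
E: starts Tuesday 14:30 before G ends Tuesday 17:45, and ends Tuesday 20:15 after G starts Tuesday 11:30 → overlap.
D: starts Tuesday 20:15 at or after G ends Tuesday 17:45 → clear.
F: starts Wednesday 00:15 at or after G ends Tuesday 17:45 → clear.
G overlaps E.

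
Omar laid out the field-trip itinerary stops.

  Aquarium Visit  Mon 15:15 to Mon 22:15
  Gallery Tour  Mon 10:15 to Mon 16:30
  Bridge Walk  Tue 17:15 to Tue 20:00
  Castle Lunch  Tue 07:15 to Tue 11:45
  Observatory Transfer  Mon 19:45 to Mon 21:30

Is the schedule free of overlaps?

No

Sorted by start: Gallery Tour, Aquarium Visit, Observatory Transfer, Castle Lunch, Bridge Walk.
Aquarium Visit starts before Gallery Tour ends → Gallery Tour and Aquarium Visit overlap.
That's a conflict, so the schedule is not conflict-free.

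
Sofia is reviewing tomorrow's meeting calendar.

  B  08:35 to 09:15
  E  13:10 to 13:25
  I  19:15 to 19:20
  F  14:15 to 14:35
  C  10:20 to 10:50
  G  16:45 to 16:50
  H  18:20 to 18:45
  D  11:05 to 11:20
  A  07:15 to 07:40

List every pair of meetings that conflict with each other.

Sorted by start: A, B, C, D, E, F, G, H, I.
B starts after A ends, so A has no further overlaps.
C starts after B ends, so B has no further overlaps.
D starts after C ends, so C has no further overlaps.
E starts after D ends, so D has no further overlaps.
F starts after E ends, so E has no further overlaps.
G starts after F ends, so F has no further overlaps.
H starts after G ends, so G has no further overlaps.
I starts after H ends.

no overlapping pairs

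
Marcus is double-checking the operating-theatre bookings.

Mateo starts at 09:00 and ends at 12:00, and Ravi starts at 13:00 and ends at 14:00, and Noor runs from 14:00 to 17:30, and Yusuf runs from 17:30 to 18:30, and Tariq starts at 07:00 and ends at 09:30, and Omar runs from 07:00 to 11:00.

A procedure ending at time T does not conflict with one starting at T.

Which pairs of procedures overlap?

Two intervals overlap when each starts before the other ends.
Sorted by start: Omar, Tariq, Mateo, Ravi, Noor, Yusuf.
Tariq starts before Omar ends → Omar and Tariq overlap.
Mateo starts before Omar ends → Omar and Mateo overlap.
Ravi starts after Omar ends, so Omar has no further overlaps.
Mateo starts before Tariq ends → Tariq and Mateo overlap.
Ravi starts after Tariq ends, so Tariq has no further overlaps.
Ravi starts after Mateo ends, so Mateo has no further overlaps.
Noor starts exactly when Ravi ends (back-to-back, no overlap), so Ravi has no further overlaps.
Yusuf starts exactly when Noor ends (back-to-back, no overlap).

Mateo & Omar, Mateo & Tariq, Omar & Tariq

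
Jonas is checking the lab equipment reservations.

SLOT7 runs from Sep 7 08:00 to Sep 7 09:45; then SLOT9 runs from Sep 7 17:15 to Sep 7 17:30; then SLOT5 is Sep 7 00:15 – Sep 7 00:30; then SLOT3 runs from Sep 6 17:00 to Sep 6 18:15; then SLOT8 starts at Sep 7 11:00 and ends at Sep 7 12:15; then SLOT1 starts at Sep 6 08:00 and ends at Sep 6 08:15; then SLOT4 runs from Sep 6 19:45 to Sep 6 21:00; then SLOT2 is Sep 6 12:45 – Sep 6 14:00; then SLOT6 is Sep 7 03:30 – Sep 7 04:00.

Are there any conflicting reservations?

No

Sorted by start: SLOT1, SLOT2, SLOT3, SLOT4, SLOT5, SLOT6, SLOT7, SLOT8, SLOT9.
SLOT2 starts after SLOT1 ends; SLOT1 is clear from here.
SLOT3 starts after SLOT2 ends; SLOT2 is clear from here.
SLOT4 starts after SLOT3 ends; SLOT3 is clear from here.
SLOT5 starts after SLOT4 ends; SLOT4 is clear from here.
SLOT6 starts after SLOT5 ends; SLOT5 is clear from here.
SLOT7 starts after SLOT6 ends; SLOT6 is clear from here.
SLOT8 starts after SLOT7 ends; SLOT7 is clear from here.
SLOT9 starts after SLOT8 ends.
Every pair is clear; the schedule has no overlaps.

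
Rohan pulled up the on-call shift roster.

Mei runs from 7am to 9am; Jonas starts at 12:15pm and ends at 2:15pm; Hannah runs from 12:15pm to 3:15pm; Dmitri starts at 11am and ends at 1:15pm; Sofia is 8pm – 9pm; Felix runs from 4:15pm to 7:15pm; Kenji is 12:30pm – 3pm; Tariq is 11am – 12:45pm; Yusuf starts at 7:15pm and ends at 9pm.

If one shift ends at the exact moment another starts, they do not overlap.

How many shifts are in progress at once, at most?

5

Sweep the timeline, counting +1 at each start and −1 at each end (ends before starts at a tie):
7am start Mei → 1
9am end Mei → 0
11am start Dmitri → 1
11am start Tariq → 2
12:15pm start Hannah → 3
12:15pm start Jonas → 4
12:30pm start Kenji → 5
12:45pm end Tariq → 4
1:15pm end Dmitri → 3
2:15pm end Jonas → 2
3pm end Kenji → 1
3:15pm end Hannah → 0
4:15pm start Felix → 1
7:15pm end Felix → 0
7:15pm start Yusuf → 1
8pm start Sofia → 2
9pm end Sofia → 1
9pm end Yusuf → 0
Peak is 5, at 12:30pm (Dmitri, Hannah, Jonas, Kenji, Tariq).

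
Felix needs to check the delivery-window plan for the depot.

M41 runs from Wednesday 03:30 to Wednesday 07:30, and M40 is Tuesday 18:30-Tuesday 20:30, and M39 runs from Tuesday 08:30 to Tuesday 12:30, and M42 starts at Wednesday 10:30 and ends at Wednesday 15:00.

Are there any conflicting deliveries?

Two intervals overlap when each starts before the other ends.
Sorted by start: M39, M40, M41, M42.
M40 starts after M39 ends — done with M39.
M41 starts after M40 ends — done with M40.
M42 starts after M41 ends.
Every pair is clear; the schedule has no overlaps.

No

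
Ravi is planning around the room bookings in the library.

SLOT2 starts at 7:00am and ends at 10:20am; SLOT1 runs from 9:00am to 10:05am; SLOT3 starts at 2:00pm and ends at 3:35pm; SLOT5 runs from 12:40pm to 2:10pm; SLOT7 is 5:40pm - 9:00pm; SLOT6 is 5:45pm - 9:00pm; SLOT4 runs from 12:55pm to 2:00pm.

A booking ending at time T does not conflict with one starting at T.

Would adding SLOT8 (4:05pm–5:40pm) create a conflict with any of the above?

SLOT2: ends 10:20am at or before SLOT8 starts 4:05pm → clear.
SLOT1: ends 10:05am at or before SLOT8 starts 4:05pm → clear.
SLOT5: ends 2:10pm at or before SLOT8 starts 4:05pm → clear.
SLOT4: ends 2:00pm at or before SLOT8 starts 4:05pm → clear.
SLOT3: ends 3:35pm at or before SLOT8 starts 4:05pm → clear.
SLOT7: starts 5:40pm at or after SLOT8 ends 5:40pm → clear.
SLOT6: starts 5:45pm at or after SLOT8 ends 5:40pm → clear.

No — it doesn't clash with anything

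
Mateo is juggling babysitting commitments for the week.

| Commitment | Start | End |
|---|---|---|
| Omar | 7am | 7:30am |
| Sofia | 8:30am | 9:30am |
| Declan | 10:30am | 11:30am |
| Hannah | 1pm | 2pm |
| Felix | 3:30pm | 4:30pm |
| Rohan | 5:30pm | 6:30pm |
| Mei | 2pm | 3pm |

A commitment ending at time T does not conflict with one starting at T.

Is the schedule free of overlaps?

Yes

Sorted by start: Omar, Sofia, Declan, Hannah, Mei, Felix, Rohan.
Sofia starts after Omar ends — done with Omar.
Declan starts after Sofia ends — done with Sofia.
Hannah starts after Declan ends — done with Declan.
Mei starts exactly when Hannah ends (back-to-back, no overlap) — done with Hannah.
Felix starts after Mei ends — done with Mei.
Rohan starts after Felix ends.
Every pair is clear; the schedule has no overlaps.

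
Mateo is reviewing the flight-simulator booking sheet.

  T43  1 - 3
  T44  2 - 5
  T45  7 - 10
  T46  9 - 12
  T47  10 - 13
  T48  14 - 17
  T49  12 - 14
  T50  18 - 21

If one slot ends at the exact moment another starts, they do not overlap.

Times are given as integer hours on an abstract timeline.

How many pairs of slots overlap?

Sorted by start: T43, T44, T45, T46, T47, T49, T48, T50.
T44 starts before T43 ends → T43 and T44 overlap.
T45 starts after T43 ends, so nothing later overlaps T43 either.
T45 starts after T44 ends, so nothing later overlaps T44 either.
T46 starts before T45 ends → T45 and T46 overlap.
T47 starts exactly when T45 ends (back-to-back, no overlap), so nothing later overlaps T45 either.
T47 starts before T46 ends → T46 and T47 overlap.
T49 starts exactly when T46 ends (back-to-back, no overlap), so nothing later overlaps T46 either.
T49 starts before T47 ends → T47 and T49 overlap.
T48 starts after T47 ends, so nothing later overlaps T47 either.
T48 starts exactly when T49 ends (back-to-back, no overlap), so nothing later overlaps T49 either.
T50 starts after T48 ends.
Overlapping pairs: T43 & T44, T45 & T46, T46 & T47, T47 & T49 — 4 in total.

4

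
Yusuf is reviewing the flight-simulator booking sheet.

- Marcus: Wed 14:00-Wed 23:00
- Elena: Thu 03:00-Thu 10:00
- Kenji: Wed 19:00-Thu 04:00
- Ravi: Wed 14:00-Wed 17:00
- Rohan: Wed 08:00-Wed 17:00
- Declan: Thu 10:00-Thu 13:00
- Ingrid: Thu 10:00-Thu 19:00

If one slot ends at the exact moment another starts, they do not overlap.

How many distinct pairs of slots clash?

6

Two intervals overlap when each starts before the other ends.
Sorted by start: Rohan, Ravi, Marcus, Kenji, Elena, Ingrid, Declan.
Ravi starts before Rohan ends → Rohan and Ravi overlap.
Marcus starts before Rohan ends → Rohan and Marcus overlap.
Kenji starts after Rohan ends — done with Rohan.
Marcus starts before Ravi ends → Ravi and Marcus overlap.
Kenji starts after Ravi ends — done with Ravi.
Kenji starts before Marcus ends → Marcus and Kenji overlap.
Elena starts after Marcus ends — done with Marcus.
Elena starts before Kenji ends → Kenji and Elena overlap.
Ingrid starts after Kenji ends — done with Kenji.
Ingrid starts exactly when Elena ends (back-to-back, no overlap) — done with Elena.
Declan starts before Ingrid ends → Ingrid and Declan overlap.
Overlapping pairs: Declan & Ingrid, Elena & Kenji, Kenji & Marcus, Marcus & Ravi, Marcus & Rohan, Ravi & Rohan — 6 in total.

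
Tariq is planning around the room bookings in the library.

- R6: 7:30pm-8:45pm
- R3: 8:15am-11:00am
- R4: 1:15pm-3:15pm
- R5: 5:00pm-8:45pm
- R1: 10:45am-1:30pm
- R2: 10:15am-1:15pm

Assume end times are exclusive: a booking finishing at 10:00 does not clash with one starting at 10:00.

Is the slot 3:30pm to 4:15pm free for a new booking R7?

Yes — the slot is free

R3: ends 11:00am at or before R7 starts 3:30pm → clear.
R2: ends 1:15pm at or before R7 starts 3:30pm → clear.
R1: ends 1:30pm at or before R7 starts 3:30pm → clear.
R4: ends 3:15pm at or before R7 starts 3:30pm → clear.
R5: starts 5:00pm at or after R7 ends 4:15pm → clear.
R6: starts 7:30pm at or after R7 ends 4:15pm → clear.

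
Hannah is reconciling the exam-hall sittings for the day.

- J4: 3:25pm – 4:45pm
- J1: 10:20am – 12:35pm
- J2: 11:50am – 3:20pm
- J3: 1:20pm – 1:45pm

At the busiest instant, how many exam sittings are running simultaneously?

Sweep the timeline, counting +1 at each start and −1 at each end (ends before starts at a tie):
10:20am start J1 → 1
11:50am start J2 → 2
12:35pm end J1 → 1
1:20pm start J3 → 2
1:45pm end J3 → 1
3:20pm end J2 → 0
3:25pm start J4 → 1
4:45pm end J4 → 0
Peak is 2, at 11:50am (J1, J2).

2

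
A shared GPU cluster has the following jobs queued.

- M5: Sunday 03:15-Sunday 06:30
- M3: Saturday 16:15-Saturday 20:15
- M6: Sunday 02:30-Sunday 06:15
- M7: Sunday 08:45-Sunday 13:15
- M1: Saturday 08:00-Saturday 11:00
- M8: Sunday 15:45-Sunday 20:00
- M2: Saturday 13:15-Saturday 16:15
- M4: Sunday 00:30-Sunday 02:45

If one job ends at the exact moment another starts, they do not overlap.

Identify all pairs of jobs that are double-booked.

M4 & M6, M5 & M6

Sorted by start: M1, M2, M3, M4, M6, M5, M7, M8.
M2 starts after M1 ends — done with M1.
M3 starts exactly when M2 ends (back-to-back, no overlap) — done with M2.
M4 starts after M3 ends — done with M3.
M6 starts before M4 ends → M4 and M6 overlap.
M5 starts after M4 ends — done with M4.
M5 starts before M6 ends → M6 and M5 overlap.
M7 starts after M6 ends — done with M6.
M7 starts after M5 ends — done with M5.
M8 starts after M7 ends.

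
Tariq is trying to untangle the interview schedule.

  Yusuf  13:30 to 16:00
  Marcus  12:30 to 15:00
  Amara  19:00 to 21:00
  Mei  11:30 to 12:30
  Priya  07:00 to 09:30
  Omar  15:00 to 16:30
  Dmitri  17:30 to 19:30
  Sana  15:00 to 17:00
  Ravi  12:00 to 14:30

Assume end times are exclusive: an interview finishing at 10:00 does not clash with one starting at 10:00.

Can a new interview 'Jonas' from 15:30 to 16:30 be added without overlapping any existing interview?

Priya: ends 09:30 at or before Jonas starts 15:30 → clear.
Mei: ends 12:30 at or before Jonas starts 15:30 → clear.
Ravi: ends 14:30 at or before Jonas starts 15:30 → clear.
Marcus: ends 15:00 at or before Jonas starts 15:30 → clear.
Yusuf: starts 13:30 before Jonas ends 16:30, and ends 16:00 after Jonas starts 15:30 → overlap.
Sana: starts 15:00 before Jonas ends 16:30, and ends 17:00 after Jonas starts 15:30 → overlap.
Omar: starts 15:00 before Jonas ends 16:30, and ends 16:30 after Jonas starts 15:30 → overlap.
Dmitri: starts 17:30 at or after Jonas ends 16:30 → clear.
Amara: starts 19:00 at or after Jonas ends 16:30 → clear.
Jonas overlaps Sana, Yusuf, Omar.

No — it overlaps Omar, Sana, Yusuf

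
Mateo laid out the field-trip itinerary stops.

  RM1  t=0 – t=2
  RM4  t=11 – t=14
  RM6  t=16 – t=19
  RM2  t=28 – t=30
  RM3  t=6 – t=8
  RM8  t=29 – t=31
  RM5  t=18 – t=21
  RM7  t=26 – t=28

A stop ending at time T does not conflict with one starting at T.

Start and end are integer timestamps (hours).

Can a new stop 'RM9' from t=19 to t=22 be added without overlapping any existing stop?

No — it overlaps RM5

RM1: ends t=2 at or before RM9 starts t=19 → clear.
RM3: ends t=8 at or before RM9 starts t=19 → clear.
RM4: ends t=14 at or before RM9 starts t=19 → clear.
RM6: ends t=19 at or before RM9 starts t=19 → clear.
RM5: starts t=18 before RM9 ends t=22, and ends t=21 after RM9 starts t=19 → overlap.
RM7: starts t=26 at or after RM9 ends t=22 → clear.
RM2: starts t=28 at or after RM9 ends t=22 → clear.
RM8: starts t=29 at or after RM9 ends t=22 → clear.
RM9 overlaps RM5.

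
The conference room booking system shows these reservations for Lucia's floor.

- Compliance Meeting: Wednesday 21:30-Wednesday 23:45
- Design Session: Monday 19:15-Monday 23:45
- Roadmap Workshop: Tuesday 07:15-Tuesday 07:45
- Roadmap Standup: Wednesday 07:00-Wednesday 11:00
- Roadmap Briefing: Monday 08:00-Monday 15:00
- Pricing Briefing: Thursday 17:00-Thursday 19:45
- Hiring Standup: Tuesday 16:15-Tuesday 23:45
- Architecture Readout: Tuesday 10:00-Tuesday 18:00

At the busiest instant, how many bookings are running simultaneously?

2

Sort all start/end points and keep a running count:
Monday 08:00 start Roadmap Briefing → 1
Monday 15:00 end Roadmap Briefing → 0
Monday 19:15 start Design Session → 1
Monday 23:45 end Design Session → 0
Tuesday 07:15 start Roadmap Workshop → 1
Tuesday 07:45 end Roadmap Workshop → 0
Tuesday 10:00 start Architecture Readout → 1
Tuesday 16:15 start Hiring Standup → 2
Tuesday 18:00 end Architecture Readout → 1
Tuesday 23:45 end Hiring Standup → 0
Wednesday 07:00 start Roadmap Standup → 1
Wednesday 11:00 end Roadmap Standup → 0
Wednesday 21:30 start Compliance Meeting → 1
Wednesday 23:45 end Compliance Meeting → 0
Thursday 17:00 start Pricing Briefing → 1
Thursday 19:45 end Pricing Briefing → 0
Peak is 2, at Tuesday 16:15 (Architecture Readout, Hiring Standup).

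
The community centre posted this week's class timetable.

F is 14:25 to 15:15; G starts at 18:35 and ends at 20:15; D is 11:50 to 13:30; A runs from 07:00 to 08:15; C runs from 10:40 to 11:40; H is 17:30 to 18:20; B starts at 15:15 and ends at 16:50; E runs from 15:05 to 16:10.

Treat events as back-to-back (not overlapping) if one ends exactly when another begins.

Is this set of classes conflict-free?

No

Check each pair: they overlap iff neither finishes before the other starts.
Sorted by start: A, C, D, F, E, B, H, G.
C starts after A ends, so nothing later overlaps A either.
D starts after C ends, so nothing later overlaps C either.
F starts after D ends, so nothing later overlaps D either.
E starts before F ends → F and E overlap.
That's a conflict, so the schedule is not conflict-free.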